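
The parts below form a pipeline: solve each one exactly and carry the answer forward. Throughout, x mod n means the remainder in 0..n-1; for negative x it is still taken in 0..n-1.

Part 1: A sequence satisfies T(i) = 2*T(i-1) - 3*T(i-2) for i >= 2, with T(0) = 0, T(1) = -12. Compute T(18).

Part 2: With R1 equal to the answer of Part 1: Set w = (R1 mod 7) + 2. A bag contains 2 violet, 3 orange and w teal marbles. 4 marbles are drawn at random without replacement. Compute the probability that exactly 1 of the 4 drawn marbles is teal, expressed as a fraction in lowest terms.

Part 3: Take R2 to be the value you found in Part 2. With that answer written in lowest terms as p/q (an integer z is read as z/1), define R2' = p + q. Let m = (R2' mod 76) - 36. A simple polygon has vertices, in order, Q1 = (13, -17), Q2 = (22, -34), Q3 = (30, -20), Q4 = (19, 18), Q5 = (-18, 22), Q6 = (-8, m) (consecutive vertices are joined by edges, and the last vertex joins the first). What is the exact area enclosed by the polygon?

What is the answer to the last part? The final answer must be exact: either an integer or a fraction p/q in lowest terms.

1646

Part 1: T(2) = 2*(-12) - 3*(0) = -24; iterating: T(2)=-24, T(3)=-12, T(4)=48, T(5)=132, T(6)=120, T(7)=-156, T(8)=-672, T(9)=-876, T(10)=264, T(11)=3156, T(12)=5520, T(13)=1572, T(14)=-13416, T(15)=-31548, T(16)=-22848, T(17)=48948, T(18)=166440; answer 166440
Part 2: R1 = 166440; w = 3; total draws C(8,4) = 70; favorable C(3,1)*C(5,3) = 30; P = 3/7; answer 3/7
Part 3: R2 = 3/7; threaded value p + q = 10; m = -26; cross terms: (13*-34 - 22*-17)=-68, (22*-20 - 30*-34)=580, (30*18 - 19*-20)=920, (19*22 - -18*18)=742, (-18*-26 - -8*22)=644, (-8*-17 - 13*-26)=474; twice the area = |3292| = 3292; area = 1646; answer 1646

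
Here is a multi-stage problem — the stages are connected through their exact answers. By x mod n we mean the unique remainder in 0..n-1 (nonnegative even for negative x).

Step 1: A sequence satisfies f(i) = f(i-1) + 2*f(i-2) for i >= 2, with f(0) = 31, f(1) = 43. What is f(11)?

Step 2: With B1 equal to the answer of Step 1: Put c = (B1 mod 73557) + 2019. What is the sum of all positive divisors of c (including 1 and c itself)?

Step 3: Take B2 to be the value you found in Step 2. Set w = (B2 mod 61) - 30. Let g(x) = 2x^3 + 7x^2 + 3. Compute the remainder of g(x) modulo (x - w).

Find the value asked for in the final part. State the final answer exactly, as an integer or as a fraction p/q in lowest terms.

Step 1: f(2) = 1*(43) + 2*(31) = 105; iterating: f(2)=105, f(3)=191, f(4)=401, f(5)=783, f(6)=1585, f(7)=3151, f(8)=6321, f(9)=12623, f(10)=25265, f(11)=50511; answer 50511
Step 2: B1 = 50511; c = 52530; 52530 = 2 * 3 * 5 * 17 * 103; sigma = (1 + 2) * (1 + 3) * (1 + 5) * (1 + 17) * (1 + 103) = 3 * 4 * 6 * 18 * 104 = 134784; answer 134784
Step 3: B2 = 134784; w = 5; remainder = value at the root: 2*(5)^3 + 7*(5)^2 + 3 = (250) + (175) + (3) = 428; answer 428

428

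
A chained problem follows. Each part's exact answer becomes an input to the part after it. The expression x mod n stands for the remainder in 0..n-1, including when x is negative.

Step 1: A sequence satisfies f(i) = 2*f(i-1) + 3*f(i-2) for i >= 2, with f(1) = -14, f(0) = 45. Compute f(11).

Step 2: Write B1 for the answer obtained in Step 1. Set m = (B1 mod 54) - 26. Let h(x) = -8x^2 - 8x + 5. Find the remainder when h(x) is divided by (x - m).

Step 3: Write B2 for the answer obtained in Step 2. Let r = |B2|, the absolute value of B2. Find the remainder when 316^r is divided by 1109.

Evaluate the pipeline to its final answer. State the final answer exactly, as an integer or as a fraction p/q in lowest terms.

950

Step 1: f(2) = 2*(-14) + 3*(45) = 107; iterating: f(2)=107, f(3)=172, f(4)=665, f(5)=1846, f(6)=5687, f(7)=16912, f(8)=50885, f(9)=152506, f(10)=457667, f(11)=1372852; answer 1372852
Step 2: B1 = 1372852; m = -16; remainder = value at the root: -8*(-16)^2 - 8*(-16)^1 + 5 = (-2048) + (128) + (5) = -1915; answer -1915
Step 3: B2 = -1915; r = 1915; squarings mod 1109: 316^1=316, 316^2=46, 316^4=1007, 316^8=423, 316^16=380, 316^32=230, 316^64=777, 316^128=433, 316^256=68, 316^512=188, 316^1024=965; 316^1915 = 316^1 * 316^2 * 316^8 * 316^16 * 316^32 * 316^64 * 316^256 * 316^512 * 316^1024 = 950 (mod 1109); answer 950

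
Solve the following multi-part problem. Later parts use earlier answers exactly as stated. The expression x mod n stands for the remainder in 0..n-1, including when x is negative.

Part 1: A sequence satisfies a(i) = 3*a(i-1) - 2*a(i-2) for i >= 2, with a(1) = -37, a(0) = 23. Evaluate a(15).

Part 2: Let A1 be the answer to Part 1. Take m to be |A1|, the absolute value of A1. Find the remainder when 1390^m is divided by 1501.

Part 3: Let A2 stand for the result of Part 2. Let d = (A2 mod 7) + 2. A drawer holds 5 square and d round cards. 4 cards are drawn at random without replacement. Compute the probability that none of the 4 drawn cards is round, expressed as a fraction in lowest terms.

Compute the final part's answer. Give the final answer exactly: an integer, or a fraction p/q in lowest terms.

Part 1: a(2) = 3*(-37) - 2*(23) = -157; iterating: a(2)=-157, a(3)=-397, a(4)=-877, a(5)=-1837, a(6)=-3757, a(7)=-7597, a(8)=-15277, a(9)=-30637, a(10)=-61357, a(11)=-122797, a(12)=-245677, a(13)=-491437, a(14)=-982957, a(15)=-1965997; answer -1965997
Part 2: A1 = -1965997; m = 1965997; squarings mod 1501: 1390^1=1390, 1390^2=313, 1390^4=404, 1390^8=1108, 1390^16=1347, 1390^32=1201, 1390^64=1441, 1390^128=598, 1390^256=366, 1390^512=367, 1390^1024=1100, 1390^2048=194, 1390^4096=111, 1390^8192=313, 1390^16384=404, 1390^32768=1108, 1390^65536=1347, 1390^131072=1201, 1390^262144=1441, 1390^524288=598, 1390^1048576=366; 1390^1965997 = 1390^1 * 1390^4 * 1390^8 * 1390^32 * 1390^128 * 1390^256 * 1390^512 * 1390^1024 * 1390^2048 * 1390^4096 * 1390^8192 * 1390^16384 * 1390^32768 * 1390^65536 * 1390^262144 * 1390^524288 * 1390^1048576 = 706 (mod 1501); answer 706
Part 3: A2 = 706; d = 8; total draws C(13,4) = 715; favorable C(5,4) = 5; P = 1/143; answer 1/143

1/143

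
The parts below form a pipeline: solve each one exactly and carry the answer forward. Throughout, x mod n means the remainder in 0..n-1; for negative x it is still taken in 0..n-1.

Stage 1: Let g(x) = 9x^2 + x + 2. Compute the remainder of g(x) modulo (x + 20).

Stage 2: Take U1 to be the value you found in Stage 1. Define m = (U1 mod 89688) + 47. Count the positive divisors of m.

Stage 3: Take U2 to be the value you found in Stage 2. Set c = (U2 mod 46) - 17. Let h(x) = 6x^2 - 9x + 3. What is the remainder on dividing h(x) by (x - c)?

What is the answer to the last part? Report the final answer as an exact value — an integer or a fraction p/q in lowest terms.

1134

Stage 1: remainder = value at the root: 9*(-20)^2 + 1*(-20)^1 + 2 = (3600) + (-20) + (2) = 3582; answer 3582
Stage 2: U1 = 3582; m = 3629; 3629 = 19 * 191; number of divisors = (1+1) * (1+1) = 4; answer 4
Stage 3: U2 = 4; c = -13; remainder = value at the root: 6*(-13)^2 - 9*(-13)^1 + 3 = (1014) + (117) + (3) = 1134; answer 1134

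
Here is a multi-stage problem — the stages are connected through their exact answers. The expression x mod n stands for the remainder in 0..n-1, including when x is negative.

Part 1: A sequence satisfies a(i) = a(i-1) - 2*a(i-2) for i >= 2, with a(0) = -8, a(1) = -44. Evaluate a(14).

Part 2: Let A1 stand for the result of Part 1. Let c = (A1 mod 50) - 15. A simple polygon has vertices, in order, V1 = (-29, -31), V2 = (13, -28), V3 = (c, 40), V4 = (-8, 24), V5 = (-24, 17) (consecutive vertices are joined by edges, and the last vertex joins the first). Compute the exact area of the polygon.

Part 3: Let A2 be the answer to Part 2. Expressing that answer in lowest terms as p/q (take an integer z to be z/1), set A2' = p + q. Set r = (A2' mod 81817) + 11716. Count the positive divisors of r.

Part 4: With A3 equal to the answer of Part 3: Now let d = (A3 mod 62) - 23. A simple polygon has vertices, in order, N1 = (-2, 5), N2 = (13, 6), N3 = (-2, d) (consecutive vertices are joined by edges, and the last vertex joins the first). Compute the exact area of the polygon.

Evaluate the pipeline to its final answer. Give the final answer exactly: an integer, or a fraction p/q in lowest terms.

150

Part 1: a(2) = 1*(-44) - 2*(-8) = -28; iterating: a(2)=-28, a(3)=60, a(4)=116, a(5)=-4, a(6)=-236, a(7)=-228, a(8)=244, a(9)=700, a(10)=212, a(11)=-1188, a(12)=-1612, a(13)=764, a(14)=3988; answer 3988
Part 2: A1 = 3988; c = 23; cross terms: (-29*-28 - 13*-31)=1215, (13*40 - 23*-28)=1164, (23*24 - -8*40)=872, (-8*17 - -24*24)=440, (-24*-31 - -29*17)=1237; twice the area = |4928| = 4928; area = 2464; answer 2464
Part 3: A2 = 2464; threaded value p + q = 2465; r = 14181; 14181 = 3 * 29 * 163; number of divisors = (1+1) * (1+1) * (1+1) = 8; answer 8
Part 4: A3 = 8; d = -15; cross terms: (-2*6 - 13*5)=-77, (13*-15 - -2*6)=-183, (-2*5 - -2*-15)=-40; twice the area = |-300| = 300; area = 150; answer 150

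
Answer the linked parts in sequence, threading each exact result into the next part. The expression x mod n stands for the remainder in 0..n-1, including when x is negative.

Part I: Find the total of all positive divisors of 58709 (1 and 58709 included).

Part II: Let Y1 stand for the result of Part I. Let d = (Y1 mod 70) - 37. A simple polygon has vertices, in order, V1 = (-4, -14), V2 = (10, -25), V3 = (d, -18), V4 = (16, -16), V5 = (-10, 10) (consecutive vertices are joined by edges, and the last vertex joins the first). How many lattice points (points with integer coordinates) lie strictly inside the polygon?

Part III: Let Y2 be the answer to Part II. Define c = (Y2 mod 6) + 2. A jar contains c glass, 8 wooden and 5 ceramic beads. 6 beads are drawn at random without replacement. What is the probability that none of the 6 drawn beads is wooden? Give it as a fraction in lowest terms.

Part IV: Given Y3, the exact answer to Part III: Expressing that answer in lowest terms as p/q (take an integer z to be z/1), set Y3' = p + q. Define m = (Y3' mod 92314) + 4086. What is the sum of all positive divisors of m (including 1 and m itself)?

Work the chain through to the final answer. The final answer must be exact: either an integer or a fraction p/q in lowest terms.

6048

Part I: 58709 = 7 * 8387; sigma = (1 + 7) * (1 + 8387) = 8 * 8388 = 67104; answer 67104
Part II: Y1 = 67104; d = 7; cross terms: (-4*-25 - 10*-14)=240, (10*-18 - 7*-25)=-5, (7*-16 - 16*-18)=176, (16*10 - -10*-16)=0, (-10*-14 - -4*10)=180; twice the area = |591| = 591; area = 591/2; boundary points = 1 + 1 + 1 + 26 + 6 = 35; strictly interior points = area - boundary/2 + 1 = 279; answer 279
Part III: Y2 = 279; c = 5; total draws C(18,6) = 18564; favorable C(10,6) = 210; P = 5/442; answer 5/442
Part IV: Y3 = 5/442; threaded value p + q = 447; m = 4533; 4533 = 3 * 1511; sigma = (1 + 3) * (1 + 1511) = 4 * 1512 = 6048; answer 6048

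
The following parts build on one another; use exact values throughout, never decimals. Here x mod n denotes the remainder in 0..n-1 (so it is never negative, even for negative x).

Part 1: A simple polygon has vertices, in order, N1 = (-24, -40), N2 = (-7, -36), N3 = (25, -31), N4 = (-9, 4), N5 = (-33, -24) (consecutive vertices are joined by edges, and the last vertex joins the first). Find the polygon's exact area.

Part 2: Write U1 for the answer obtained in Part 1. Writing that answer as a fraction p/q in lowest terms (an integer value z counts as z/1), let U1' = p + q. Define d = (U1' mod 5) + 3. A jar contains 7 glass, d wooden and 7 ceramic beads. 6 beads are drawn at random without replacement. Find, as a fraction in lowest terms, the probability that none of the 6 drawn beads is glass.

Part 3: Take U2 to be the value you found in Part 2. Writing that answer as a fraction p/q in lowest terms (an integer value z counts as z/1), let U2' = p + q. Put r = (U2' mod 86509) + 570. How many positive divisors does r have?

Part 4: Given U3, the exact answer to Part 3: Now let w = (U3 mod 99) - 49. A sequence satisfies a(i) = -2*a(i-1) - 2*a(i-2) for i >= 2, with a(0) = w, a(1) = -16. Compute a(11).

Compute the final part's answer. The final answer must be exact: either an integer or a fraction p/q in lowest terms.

Part 1: cross terms: (-24*-36 - -7*-40)=584, (-7*-31 - 25*-36)=1117, (25*4 - -9*-31)=-179, (-9*-24 - -33*4)=348, (-33*-40 - -24*-24)=744; twice the area = |2614| = 2614; area = 1307; answer 1307
Part 2: U1 = 1307; threaded value p + q = 1308; d = 6; total draws C(20,6) = 38760; favorable C(13,6) = 1716; P = 143/3230; answer 143/3230
Part 3: U2 = 143/3230; threaded value p + q = 3373; r = 3943; 3943 is prime, so its only divisors are 1 and 3943; count = 2; answer 2
Part 4: U3 = 2; w = -47; a(2) = -2*(-16) - 2*(-47) = 126; iterating: a(2)=126, a(3)=-220, a(4)=188, a(5)=64, a(6)=-504, a(7)=880, a(8)=-752, a(9)=-256, a(10)=2016, a(11)=-3520; answer -3520

-3520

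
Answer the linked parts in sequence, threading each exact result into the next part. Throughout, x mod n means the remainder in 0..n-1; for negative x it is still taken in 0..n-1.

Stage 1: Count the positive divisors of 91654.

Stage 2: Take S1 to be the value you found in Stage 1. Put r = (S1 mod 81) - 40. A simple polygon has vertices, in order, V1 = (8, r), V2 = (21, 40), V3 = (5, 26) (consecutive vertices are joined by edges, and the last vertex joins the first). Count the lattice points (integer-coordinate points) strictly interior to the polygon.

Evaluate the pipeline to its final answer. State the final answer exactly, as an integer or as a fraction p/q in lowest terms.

516

Stage 1: 91654 = 2 * 45827; number of divisors = (1+1) * (1+1) = 4; answer 4
Stage 2: S1 = 4; r = -36; cross terms: (8*40 - 21*-36)=1076, (21*26 - 5*40)=346, (5*-36 - 8*26)=-388; twice the area = |1034| = 1034; area = 517; boundary points = 1 + 2 + 1 = 4; strictly interior points = area - boundary/2 + 1 = 516; answer 516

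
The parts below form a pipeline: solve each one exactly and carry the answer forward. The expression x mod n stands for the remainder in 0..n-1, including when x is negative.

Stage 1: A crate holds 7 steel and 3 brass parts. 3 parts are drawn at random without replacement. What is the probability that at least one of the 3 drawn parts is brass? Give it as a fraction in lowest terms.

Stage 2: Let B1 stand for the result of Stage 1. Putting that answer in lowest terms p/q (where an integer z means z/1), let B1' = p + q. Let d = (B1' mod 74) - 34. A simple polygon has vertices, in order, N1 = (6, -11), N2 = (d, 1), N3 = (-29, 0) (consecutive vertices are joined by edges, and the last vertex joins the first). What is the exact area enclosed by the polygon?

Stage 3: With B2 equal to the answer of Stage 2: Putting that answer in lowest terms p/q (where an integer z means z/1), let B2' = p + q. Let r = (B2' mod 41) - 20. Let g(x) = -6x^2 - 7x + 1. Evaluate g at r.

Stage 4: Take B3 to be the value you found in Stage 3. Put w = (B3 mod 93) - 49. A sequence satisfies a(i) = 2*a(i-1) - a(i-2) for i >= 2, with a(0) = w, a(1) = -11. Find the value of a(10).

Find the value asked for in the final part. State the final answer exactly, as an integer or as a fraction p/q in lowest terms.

Stage 1: total draws C(10,3) = 120; complement C(7,3) = 35; favorable 120 - 35 = 85; P = 17/24; answer 17/24
Stage 2: B1 = 17/24; threaded value p + q = 41; d = 7; cross terms: (6*1 - 7*-11)=83, (7*0 - -29*1)=29, (-29*-11 - 6*0)=319; twice the area = |431| = 431; area = 431/2; answer 431/2
Stage 3: B2 = 431/2; threaded value p + q = 433; r = 3; -6*(3)^2 - 7*(3)^1 + 1 = (-54) + (-21) + (1) = -74; answer -74
Stage 4: B3 = -74; w = -30; a(2) = 2*(-11) - 1*(-30) = 8; iterating: a(2)=8, a(3)=27, a(4)=46, a(5)=65, a(6)=84, a(7)=103, a(8)=122, a(9)=141, a(10)=160; answer 160

160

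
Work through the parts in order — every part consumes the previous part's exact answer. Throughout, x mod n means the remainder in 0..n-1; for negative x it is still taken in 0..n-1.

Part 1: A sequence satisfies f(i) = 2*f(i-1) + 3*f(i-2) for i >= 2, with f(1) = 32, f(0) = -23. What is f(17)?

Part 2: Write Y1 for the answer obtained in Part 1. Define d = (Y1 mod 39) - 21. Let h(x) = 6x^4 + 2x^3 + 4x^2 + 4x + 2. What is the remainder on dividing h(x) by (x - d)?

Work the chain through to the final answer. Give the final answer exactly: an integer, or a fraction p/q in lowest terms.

4122

Part 1: f(2) = 2*(32) + 3*(-23) = -5; iterating: f(2)=-5, f(3)=86, f(4)=157, f(5)=572, f(6)=1615, f(7)=4946, f(8)=14737, f(9)=44312, f(10)=132835, f(11)=398606, f(12)=1195717, f(13)=3587252, f(14)=10761655, f(15)=32285066, f(16)=96855097, f(17)=290565392; answer 290565392
Part 2: Y1 = 290565392; d = 5; remainder = value at the root: 6*(5)^4 + 2*(5)^3 + 4*(5)^2 + 4*(5)^1 + 2 = (3750) + (250) + (100) + (20) + (2) = 4122; answer 4122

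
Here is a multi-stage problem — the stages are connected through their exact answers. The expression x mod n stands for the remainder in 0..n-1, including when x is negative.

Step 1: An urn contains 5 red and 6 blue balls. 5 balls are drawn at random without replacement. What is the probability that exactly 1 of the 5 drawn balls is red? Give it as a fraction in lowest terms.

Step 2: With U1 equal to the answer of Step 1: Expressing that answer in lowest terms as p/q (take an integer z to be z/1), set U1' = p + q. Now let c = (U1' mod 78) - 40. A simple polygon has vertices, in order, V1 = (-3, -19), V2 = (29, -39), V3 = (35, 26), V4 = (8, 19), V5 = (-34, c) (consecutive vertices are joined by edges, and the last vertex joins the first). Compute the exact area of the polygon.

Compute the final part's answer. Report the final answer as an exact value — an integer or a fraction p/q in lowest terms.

4349/2

Step 1: total draws C(11,5) = 462; favorable C(5,1)*C(6,4) = 75; P = 25/154; answer 25/154
Step 2: U1 = 25/154; threaded value p + q = 179; c = -17; cross terms: (-3*-39 - 29*-19)=668, (29*26 - 35*-39)=2119, (35*19 - 8*26)=457, (8*-17 - -34*19)=510, (-34*-19 - -3*-17)=595; twice the area = |4349| = 4349; area = 4349/2; answer 4349/2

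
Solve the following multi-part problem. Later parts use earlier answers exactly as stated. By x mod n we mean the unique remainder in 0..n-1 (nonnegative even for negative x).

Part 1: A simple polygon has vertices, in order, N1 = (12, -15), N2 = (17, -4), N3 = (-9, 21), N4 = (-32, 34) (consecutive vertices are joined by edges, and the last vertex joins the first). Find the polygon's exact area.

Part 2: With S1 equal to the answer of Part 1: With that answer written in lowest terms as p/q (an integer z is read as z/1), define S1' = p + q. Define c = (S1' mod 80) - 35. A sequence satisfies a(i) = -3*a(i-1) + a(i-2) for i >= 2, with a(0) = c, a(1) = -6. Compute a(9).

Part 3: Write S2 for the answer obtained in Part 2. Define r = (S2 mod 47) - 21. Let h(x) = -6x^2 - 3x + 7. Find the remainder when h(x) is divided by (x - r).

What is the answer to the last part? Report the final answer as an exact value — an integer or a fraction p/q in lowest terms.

-11

Part 1: cross terms: (12*-4 - 17*-15)=207, (17*21 - -9*-4)=321, (-9*34 - -32*21)=366, (-32*-15 - 12*34)=72; twice the area = |966| = 966; area = 483; answer 483
Part 2: S1 = 483; threaded value p + q = 484; c = -31; a(2) = -3*(-6) + 1*(-31) = -13; iterating: a(2)=-13, a(3)=33, a(4)=-112, a(5)=369, a(6)=-1219, a(7)=4026, a(8)=-13297, a(9)=43917; answer 43917
Part 3: S2 = 43917; r = -2; remainder = value at the root: -6*(-2)^2 - 3*(-2)^1 + 7 = (-24) + (6) + (7) = -11; answer -11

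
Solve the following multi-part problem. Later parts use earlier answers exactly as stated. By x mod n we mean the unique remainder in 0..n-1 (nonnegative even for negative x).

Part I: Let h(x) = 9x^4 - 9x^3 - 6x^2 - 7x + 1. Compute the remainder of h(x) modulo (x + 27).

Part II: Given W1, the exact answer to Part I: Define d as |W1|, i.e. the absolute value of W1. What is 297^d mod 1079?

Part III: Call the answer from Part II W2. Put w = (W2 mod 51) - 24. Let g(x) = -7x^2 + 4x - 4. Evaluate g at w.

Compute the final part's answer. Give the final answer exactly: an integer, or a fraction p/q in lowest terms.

Part I: remainder = value at the root: 9*(-27)^4 - 9*(-27)^3 - 6*(-27)^2 - 7*(-27)^1 + 1 = (4782969) + (177147) + (-4374) + (189) + (1) = 4955932; answer 4955932
Part II: W1 = 4955932; d = 4955932; squarings mod 1079: 297^1=297, 297^2=810, 297^4=68, 297^8=308, 297^16=991, 297^32=191, 297^64=874, 297^128=1023, 297^256=978, 297^512=490, 297^1024=562, 297^2048=776, 297^4096=94, 297^8192=204, 297^16384=614, 297^32768=425, 297^65536=432, 297^131072=1036, 297^262144=770, 297^524288=529, 297^1048576=380, 297^2097152=893, 297^4194304=68; 297^4955932 = 297^4 * 297^8 * 297^16 * 297^256 * 297^512 * 297^1024 * 297^2048 * 297^4096 * 297^32768 * 297^65536 * 297^131072 * 297^524288 * 297^4194304 = 991 (mod 1079); answer 991
Part III: W2 = 991; w = -2; -7*(-2)^2 + 4*(-2)^1 - 4 = (-28) + (-8) + (-4) = -40; answer -40

-40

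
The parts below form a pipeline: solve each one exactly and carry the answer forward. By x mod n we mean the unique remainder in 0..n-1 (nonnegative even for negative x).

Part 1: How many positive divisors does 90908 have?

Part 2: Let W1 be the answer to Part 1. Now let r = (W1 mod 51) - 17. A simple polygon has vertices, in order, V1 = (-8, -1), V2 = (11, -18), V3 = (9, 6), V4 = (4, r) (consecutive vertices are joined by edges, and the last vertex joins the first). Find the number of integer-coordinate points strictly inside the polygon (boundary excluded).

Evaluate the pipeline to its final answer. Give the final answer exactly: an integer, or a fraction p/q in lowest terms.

82

Part 1: 90908 = 2^2 * 22727; number of divisors = (2+1) * (1+1) = 6; answer 6
Part 2: W1 = 6; r = -11; cross terms: (-8*-18 - 11*-1)=155, (11*6 - 9*-18)=228, (9*-11 - 4*6)=-123, (4*-1 - -8*-11)=-92; twice the area = |168| = 168; area = 84; boundary points = 1 + 2 + 1 + 2 = 6; strictly interior points = area - boundary/2 + 1 = 82; answer 82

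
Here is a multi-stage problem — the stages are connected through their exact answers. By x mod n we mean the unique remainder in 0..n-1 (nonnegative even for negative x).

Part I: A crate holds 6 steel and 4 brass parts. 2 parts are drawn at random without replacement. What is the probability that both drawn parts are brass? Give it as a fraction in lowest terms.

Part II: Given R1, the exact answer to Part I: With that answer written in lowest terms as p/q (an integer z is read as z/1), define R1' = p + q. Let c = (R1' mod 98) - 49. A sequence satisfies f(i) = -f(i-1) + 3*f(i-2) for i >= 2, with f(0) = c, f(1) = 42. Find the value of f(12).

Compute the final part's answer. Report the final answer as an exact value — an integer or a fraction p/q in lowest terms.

-516288

Part I: total draws C(10,2) = 45; favorable C(4,2) = 6; P = 2/15; answer 2/15
Part II: R1 = 2/15; threaded value p + q = 17; c = -32; f(2) = -1*(42) + 3*(-32) = -138; iterating: f(2)=-138, f(3)=264, f(4)=-678, f(5)=1470, f(6)=-3504, f(7)=7914, f(8)=-18426, f(9)=42168, f(10)=-97446, f(11)=223950, f(12)=-516288; answer -516288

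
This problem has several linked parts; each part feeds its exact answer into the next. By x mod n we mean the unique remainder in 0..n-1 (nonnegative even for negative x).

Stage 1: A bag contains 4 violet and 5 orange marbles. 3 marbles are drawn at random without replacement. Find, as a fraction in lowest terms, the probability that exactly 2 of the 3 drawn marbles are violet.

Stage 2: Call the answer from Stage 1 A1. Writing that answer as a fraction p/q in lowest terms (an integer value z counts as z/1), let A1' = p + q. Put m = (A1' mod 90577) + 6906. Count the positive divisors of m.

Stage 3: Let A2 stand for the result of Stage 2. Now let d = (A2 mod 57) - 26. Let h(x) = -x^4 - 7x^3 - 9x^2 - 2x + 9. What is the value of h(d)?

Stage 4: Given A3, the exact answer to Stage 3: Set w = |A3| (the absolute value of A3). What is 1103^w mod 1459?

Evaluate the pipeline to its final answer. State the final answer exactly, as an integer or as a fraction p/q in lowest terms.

358

Stage 1: total draws C(9,3) = 84; favorable C(4,2)*C(5,1) = 30; P = 5/14; answer 5/14
Stage 2: A1 = 5/14; threaded value p + q = 19; m = 6925; 6925 = 5^2 * 277; number of divisors = (2+1) * (1+1) = 6; answer 6
Stage 3: A2 = 6; d = -20; -1*(-20)^4 - 7*(-20)^3 - 9*(-20)^2 - 2*(-20)^1 + 9 = (-160000) + (56000) + (-3600) + (40) + (9) = -107551; answer -107551
Stage 4: A3 = -107551; w = 107551; squarings mod 1459: 1103^1=1103, 1103^2=1262, 1103^4=875, 1103^8=1109, 1103^16=1403, 1103^32=218, 1103^64=836, 1103^128=35, 1103^256=1225, 1103^512=773, 1103^1024=798, 1103^2048=680, 1103^4096=1356, 1103^8192=396, 1103^16384=703, 1103^32768=1067, 1103^65536=469; 1103^107551 = 1103^1 * 1103^2 * 1103^4 * 1103^8 * 1103^16 * 1103^1024 * 1103^8192 * 1103^32768 * 1103^65536 = 358 (mod 1459); answer 358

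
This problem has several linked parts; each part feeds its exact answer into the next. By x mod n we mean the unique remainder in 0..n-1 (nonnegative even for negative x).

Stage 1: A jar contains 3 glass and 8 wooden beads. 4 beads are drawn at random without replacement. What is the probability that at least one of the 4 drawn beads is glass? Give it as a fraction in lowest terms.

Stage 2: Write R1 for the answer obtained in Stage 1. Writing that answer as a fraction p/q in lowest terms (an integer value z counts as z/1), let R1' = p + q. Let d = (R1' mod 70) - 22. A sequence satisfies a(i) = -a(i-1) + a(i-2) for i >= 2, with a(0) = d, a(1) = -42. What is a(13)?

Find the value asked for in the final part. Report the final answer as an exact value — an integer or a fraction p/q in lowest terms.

Stage 1: total draws C(11,4) = 330; complement C(8,4) = 70; favorable 330 - 70 = 260; P = 26/33; answer 26/33
Stage 2: R1 = 26/33; threaded value p + q = 59; d = 37; a(2) = -1*(-42) + 1*(37) = 79; iterating: a(2)=79, a(3)=-121, a(4)=200, a(5)=-321, a(6)=521, a(7)=-842, a(8)=1363, a(9)=-2205, a(10)=3568, a(11)=-5773, a(12)=9341, a(13)=-15114; answer -15114

-15114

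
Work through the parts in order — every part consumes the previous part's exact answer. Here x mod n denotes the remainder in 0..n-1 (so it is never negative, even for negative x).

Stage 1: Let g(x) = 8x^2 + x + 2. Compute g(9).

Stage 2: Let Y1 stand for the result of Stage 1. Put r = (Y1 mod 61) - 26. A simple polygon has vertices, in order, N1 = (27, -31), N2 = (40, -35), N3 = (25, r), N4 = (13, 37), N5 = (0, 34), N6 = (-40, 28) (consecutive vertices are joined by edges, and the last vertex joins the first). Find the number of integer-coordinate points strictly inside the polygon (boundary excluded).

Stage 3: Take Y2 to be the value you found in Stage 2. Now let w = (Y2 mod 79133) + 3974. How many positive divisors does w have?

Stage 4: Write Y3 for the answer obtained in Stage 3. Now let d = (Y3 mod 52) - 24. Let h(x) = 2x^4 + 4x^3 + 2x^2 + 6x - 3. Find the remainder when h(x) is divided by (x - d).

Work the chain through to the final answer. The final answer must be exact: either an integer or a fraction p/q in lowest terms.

115101

Stage 1: 8*(9)^2 + 1*(9)^1 + 2 = (648) + (9) + (2) = 659; answer 659
Stage 2: Y1 = 659; r = 23; cross terms: (27*-35 - 40*-31)=295, (40*23 - 25*-35)=1795, (25*37 - 13*23)=626, (13*34 - 0*37)=442, (0*28 - -40*34)=1360, (-40*-31 - 27*28)=484; twice the area = |5002| = 5002; area = 2501; boundary points = 1 + 1 + 2 + 1 + 2 + 1 = 8; strictly interior points = area - boundary/2 + 1 = 2498; answer 2498
Stage 3: Y2 = 2498; w = 6472; 6472 = 2^3 * 809; number of divisors = (3+1) * (1+1) = 8; answer 8
Stage 4: Y3 = 8; d = -16; remainder = value at the root: 2*(-16)^4 + 4*(-16)^3 + 2*(-16)^2 + 6*(-16)^1 - 3 = (131072) + (-16384) + (512) + (-96) + (-3) = 115101; answer 115101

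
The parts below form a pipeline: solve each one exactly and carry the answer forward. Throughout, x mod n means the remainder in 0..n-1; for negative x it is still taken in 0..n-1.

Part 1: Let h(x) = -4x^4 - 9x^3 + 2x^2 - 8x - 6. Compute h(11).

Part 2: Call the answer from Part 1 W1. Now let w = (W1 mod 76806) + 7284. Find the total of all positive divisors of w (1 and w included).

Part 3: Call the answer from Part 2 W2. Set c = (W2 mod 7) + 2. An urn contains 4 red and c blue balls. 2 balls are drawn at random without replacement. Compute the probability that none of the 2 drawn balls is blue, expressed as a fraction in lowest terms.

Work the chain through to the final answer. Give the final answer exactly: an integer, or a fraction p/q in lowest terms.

Part 1: -4*(11)^4 - 9*(11)^3 + 2*(11)^2 - 8*(11)^1 - 6 = (-58564) + (-11979) + (242) + (-88) + (-6) = -70395; answer -70395
Part 2: W1 = -70395; w = 13695; 13695 = 3 * 5 * 11 * 83; sigma = (1 + 3) * (1 + 5) * (1 + 11) * (1 + 83) = 4 * 6 * 12 * 84 = 24192; answer 24192
Part 3: W2 = 24192; c = 2; total draws C(6,2) = 15; favorable C(4,2) = 6; P = 2/5; answer 2/5

2/5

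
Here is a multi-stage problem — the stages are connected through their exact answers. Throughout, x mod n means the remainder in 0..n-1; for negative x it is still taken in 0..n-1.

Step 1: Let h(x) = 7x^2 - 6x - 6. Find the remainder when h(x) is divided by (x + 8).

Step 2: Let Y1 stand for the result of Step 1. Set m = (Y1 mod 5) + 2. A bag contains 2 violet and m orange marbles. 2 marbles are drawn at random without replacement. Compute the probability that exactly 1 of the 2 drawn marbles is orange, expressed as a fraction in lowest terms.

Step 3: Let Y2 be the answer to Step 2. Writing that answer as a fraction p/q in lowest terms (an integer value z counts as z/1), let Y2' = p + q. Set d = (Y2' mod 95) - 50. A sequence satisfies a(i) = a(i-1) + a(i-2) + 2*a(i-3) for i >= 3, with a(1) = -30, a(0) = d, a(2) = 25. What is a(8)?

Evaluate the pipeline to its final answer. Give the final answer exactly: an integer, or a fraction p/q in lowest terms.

-1775

Step 1: remainder = value at the root: 7*(-8)^2 - 6*(-8)^1 - 6 = (448) + (48) + (-6) = 490; answer 490
Step 2: Y1 = 490; m = 2; total draws C(4,2) = 6; favorable C(2,1)*C(2,1) = 4; P = 2/3; answer 2/3
Step 3: Y2 = 2/3; threaded value p + q = 5; d = -45; a(3) = 1*(25) + 1*(-30) + 2*(-45) = -95; iterating: a(3)=-95, a(4)=-130, a(5)=-175, a(6)=-495, a(7)=-930, a(8)=-1775; answer -1775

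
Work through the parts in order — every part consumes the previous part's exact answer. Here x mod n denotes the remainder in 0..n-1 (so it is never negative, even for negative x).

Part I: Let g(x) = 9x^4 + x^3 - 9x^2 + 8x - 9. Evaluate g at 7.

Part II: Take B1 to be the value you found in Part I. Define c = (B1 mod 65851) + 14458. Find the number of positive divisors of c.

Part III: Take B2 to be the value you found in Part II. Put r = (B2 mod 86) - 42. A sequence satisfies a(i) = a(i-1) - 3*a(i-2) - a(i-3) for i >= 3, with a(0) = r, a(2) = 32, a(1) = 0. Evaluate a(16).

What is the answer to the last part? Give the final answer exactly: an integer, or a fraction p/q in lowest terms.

Part I: 9*(7)^4 + 1*(7)^3 - 9*(7)^2 + 8*(7)^1 - 9 = (21609) + (343) + (-441) + (56) + (-9) = 21558; answer 21558
Part II: B1 = 21558; c = 36016; 36016 = 2^4 * 2251; number of divisors = (4+1) * (1+1) = 10; answer 10
Part III: B2 = 10; r = -32; a(3) = 1*(32) - 3*(0) - 1*(-32) = 64; iterating: a(3)=64, a(4)=-32, a(5)=-256, a(6)=-224, a(7)=576, a(8)=1504, a(9)=0, a(10)=-5088, a(11)=-6592, a(12)=8672, a(13)=33536, a(14)=14112, a(15)=-95168, a(16)=-171040; answer -171040

-171040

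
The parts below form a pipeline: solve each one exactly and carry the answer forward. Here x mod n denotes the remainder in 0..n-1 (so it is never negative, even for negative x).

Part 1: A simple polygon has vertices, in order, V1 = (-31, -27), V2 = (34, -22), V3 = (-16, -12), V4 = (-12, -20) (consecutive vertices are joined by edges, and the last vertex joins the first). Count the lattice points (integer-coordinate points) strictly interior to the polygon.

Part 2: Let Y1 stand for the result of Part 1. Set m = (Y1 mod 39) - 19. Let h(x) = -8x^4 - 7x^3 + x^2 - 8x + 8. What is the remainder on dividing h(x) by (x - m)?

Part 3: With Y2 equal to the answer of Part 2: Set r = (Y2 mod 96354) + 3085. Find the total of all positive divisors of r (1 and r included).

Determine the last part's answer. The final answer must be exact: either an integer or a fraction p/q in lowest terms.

82740

Part 1: cross terms: (-31*-22 - 34*-27)=1600, (34*-12 - -16*-22)=-760, (-16*-20 - -12*-12)=176, (-12*-27 - -31*-20)=-296; twice the area = |720| = 720; area = 360; boundary points = 5 + 10 + 4 + 1 = 20; strictly interior points = area - boundary/2 + 1 = 351; answer 351
Part 2: Y1 = 351; m = -19; remainder = value at the root: -8*(-19)^4 - 7*(-19)^3 + 1*(-19)^2 - 8*(-19)^1 + 8 = (-1042568) + (48013) + (361) + (152) + (8) = -994034; answer -994034
Part 3: Y2 = -994034; r = 68945; 68945 = 5 * 13789; sigma = (1 + 5) * (1 + 13789) = 6 * 13790 = 82740; answer 82740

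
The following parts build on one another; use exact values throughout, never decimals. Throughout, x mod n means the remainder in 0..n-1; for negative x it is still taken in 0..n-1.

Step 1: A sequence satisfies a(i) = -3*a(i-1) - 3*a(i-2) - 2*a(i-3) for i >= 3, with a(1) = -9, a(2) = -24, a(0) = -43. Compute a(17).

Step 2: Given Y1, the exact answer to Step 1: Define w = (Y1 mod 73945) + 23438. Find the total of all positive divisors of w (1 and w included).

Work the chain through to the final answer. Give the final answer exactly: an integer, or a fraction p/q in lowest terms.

206784

Step 1: a(3) = -3*(-24) - 3*(-9) - 2*(-43) = 185; iterating: a(3)=185, a(4)=-465, a(5)=888, a(6)=-1639, a(7)=3183, a(8)=-6408, a(9)=12953, a(10)=-26001, a(11)=51960, a(12)=-103783, a(13)=207471, a(14)=-414984, a(15)=830105, a(16)=-1660305, a(17)=3320568; answer 3320568
Step 2: Y1 = 3320568; w = 90426; 90426 = 2 * 3 * 7 * 2153; sigma = (1 + 2) * (1 + 3) * (1 + 7) * (1 + 2153) = 3 * 4 * 8 * 2154 = 206784; answer 206784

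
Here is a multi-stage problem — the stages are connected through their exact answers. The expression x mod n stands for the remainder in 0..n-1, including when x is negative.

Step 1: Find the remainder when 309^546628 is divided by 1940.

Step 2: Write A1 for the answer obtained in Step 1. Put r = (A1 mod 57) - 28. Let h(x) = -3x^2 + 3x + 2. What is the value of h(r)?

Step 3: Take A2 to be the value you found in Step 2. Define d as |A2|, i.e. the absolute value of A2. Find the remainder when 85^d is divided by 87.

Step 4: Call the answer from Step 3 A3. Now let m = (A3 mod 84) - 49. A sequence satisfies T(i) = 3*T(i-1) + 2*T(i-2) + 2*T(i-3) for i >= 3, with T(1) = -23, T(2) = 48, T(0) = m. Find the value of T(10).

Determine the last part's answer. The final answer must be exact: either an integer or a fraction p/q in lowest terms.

216870

Step 1: squarings mod 1940: 309^1=309, 309^2=421, 309^4=701, 309^8=581, 309^16=1, 309^32=1, 309^64=1, 309^128=1, 309^256=1, 309^512=1, 309^1024=1, 309^2048=1, 309^4096=1, 309^8192=1, 309^16384=1, 309^32768=1, 309^65536=1, 309^131072=1, 309^262144=1, 309^524288=1; 309^546628 = 309^4 * 309^64 * 309^256 * 309^512 * 309^1024 * 309^4096 * 309^16384 * 309^524288 = 701 (mod 1940); answer 701
Step 2: A1 = 701; r = -11; -3*(-11)^2 + 3*(-11)^1 + 2 = (-363) + (-33) + (2) = -394; answer -394
Step 3: A2 = -394; d = 394; squarings mod 87: 85^1=85, 85^2=4, 85^4=16, 85^8=82, 85^16=25, 85^32=16, 85^64=82, 85^128=25, 85^256=16; 85^394 = 85^2 * 85^8 * 85^128 * 85^256 = 4 (mod 87); answer 4
Step 4: A3 = 4; m = -45; T(3) = 3*(48) + 2*(-23) + 2*(-45) = 8; iterating: T(3)=8, T(4)=74, T(5)=334, T(6)=1166, T(7)=4314, T(8)=15942, T(9)=58786, T(10)=216870; answer 216870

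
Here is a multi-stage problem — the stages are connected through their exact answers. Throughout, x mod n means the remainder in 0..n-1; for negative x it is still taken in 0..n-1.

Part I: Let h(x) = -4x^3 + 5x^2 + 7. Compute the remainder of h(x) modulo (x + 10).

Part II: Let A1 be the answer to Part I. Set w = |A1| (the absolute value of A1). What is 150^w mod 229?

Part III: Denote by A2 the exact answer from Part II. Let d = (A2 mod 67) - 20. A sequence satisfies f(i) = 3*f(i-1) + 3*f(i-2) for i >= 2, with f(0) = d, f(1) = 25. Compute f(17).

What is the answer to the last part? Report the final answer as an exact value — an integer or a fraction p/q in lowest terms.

Part I: remainder = value at the root: -4*(-10)^3 + 5*(-10)^2 + 7 = (4000) + (500) + (7) = 4507; answer 4507
Part II: A1 = 4507; w = 4507; squarings mod 229: 150^1=150, 150^2=58, 150^4=158, 150^8=3, 150^16=9, 150^32=81, 150^64=149, 150^128=217, 150^256=144, 150^512=126, 150^1024=75, 150^2048=129, 150^4096=153; 150^4507 = 150^1 * 150^2 * 150^8 * 150^16 * 150^128 * 150^256 * 150^4096 = 189 (mod 229); answer 189
Part III: A2 = 189; d = 35; f(2) = 3*(25) + 3*(35) = 180; iterating: f(2)=180, f(3)=615, f(4)=2385, f(5)=9000, f(6)=34155, f(7)=129465, f(8)=490860, f(9)=1860975, f(10)=7055505, f(11)=26749440, f(12)=101414835, f(13)=384492825, f(14)=1457722980, f(15)=5526647415, f(16)=20953111185, f(17)=79439275800; answer 79439275800

79439275800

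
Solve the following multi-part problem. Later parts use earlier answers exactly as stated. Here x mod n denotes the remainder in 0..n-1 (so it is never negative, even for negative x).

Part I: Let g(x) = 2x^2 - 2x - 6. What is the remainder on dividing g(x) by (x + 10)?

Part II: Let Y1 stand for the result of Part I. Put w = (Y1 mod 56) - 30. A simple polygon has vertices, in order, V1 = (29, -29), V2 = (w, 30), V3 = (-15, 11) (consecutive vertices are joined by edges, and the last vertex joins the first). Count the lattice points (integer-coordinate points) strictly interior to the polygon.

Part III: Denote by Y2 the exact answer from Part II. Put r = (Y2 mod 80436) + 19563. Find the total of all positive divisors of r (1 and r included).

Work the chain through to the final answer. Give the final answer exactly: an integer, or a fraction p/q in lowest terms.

Part I: remainder = value at the root: 2*(-10)^2 - 2*(-10)^1 - 6 = (200) + (20) + (-6) = 214; answer 214
Part II: Y1 = 214; w = 16; cross terms: (29*30 - 16*-29)=1334, (16*11 - -15*30)=626, (-15*-29 - 29*11)=116; twice the area = |2076| = 2076; area = 1038; boundary points = 1 + 1 + 4 = 6; strictly interior points = area - boundary/2 + 1 = 1036; answer 1036
Part III: Y2 = 1036; r = 20599; 20599 is prime, so its only divisors are 1 and 20599; sigma = 1 + 20599 = 20600; answer 20600

20600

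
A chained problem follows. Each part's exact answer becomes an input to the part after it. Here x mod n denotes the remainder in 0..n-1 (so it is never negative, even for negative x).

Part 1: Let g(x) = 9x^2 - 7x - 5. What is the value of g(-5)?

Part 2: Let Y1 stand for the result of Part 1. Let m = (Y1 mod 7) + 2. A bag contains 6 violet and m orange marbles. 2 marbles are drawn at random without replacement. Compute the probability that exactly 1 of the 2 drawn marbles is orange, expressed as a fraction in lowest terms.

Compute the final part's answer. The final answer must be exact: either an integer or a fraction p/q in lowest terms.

6/11

Part 1: 9*(-5)^2 - 7*(-5)^1 - 5 = (225) + (35) + (-5) = 255; answer 255
Part 2: Y1 = 255; m = 5; total draws C(11,2) = 55; favorable C(5,1)*C(6,1) = 30; P = 6/11; answer 6/11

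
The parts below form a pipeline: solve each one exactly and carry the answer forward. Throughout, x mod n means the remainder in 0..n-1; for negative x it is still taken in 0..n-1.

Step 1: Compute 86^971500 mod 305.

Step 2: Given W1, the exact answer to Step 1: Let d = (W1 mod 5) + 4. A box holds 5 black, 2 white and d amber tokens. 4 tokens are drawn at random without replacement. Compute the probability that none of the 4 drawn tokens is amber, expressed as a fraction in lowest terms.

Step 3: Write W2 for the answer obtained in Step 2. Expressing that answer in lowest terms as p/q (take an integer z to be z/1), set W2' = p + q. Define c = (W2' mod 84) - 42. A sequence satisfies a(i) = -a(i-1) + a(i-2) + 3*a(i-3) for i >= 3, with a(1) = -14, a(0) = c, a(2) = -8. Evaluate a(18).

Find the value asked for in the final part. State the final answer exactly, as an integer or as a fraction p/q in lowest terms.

Step 1: squarings mod 305: 86^1=86, 86^2=76, 86^4=286, 86^8=56, 86^16=86, 86^32=76, 86^64=286, 86^128=56, 86^256=86, 86^512=76, 86^1024=286, 86^2048=56, 86^4096=86, 86^8192=76, 86^16384=286, 86^32768=56, 86^65536=86, 86^131072=76, 86^262144=286, 86^524288=56; 86^971500 = 86^4 * 86^8 * 86^32 * 86^64 * 86^128 * 86^512 * 86^4096 * 86^16384 * 86^32768 * 86^131072 * 86^262144 * 86^524288 = 291 (mod 305); answer 291
Step 2: W1 = 291; d = 5; total draws C(12,4) = 495; favorable C(7,4) = 35; P = 7/99; answer 7/99
Step 3: W2 = 7/99; threaded value p + q = 106; c = -20; a(3) = -1*(-8) + 1*(-14) + 3*(-20) = -66; iterating: a(3)=-66, a(4)=16, a(5)=-106, a(6)=-76, a(7)=18, a(8)=-412, a(9)=202, a(10)=-560, a(11)=-474, a(12)=520, a(13)=-2674, a(14)=1772, a(15)=-2886, a(16)=-3364, a(17)=5794, a(18)=-17816; answer -17816

-17816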